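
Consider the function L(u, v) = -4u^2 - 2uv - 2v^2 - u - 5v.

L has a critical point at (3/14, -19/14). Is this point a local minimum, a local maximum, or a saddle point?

The Hessian of L is constant: H = [[-8, -2], [-2, -4]].
det(H) = (-8)·(-4) − (-2)² = 28.
det(H) > 0 and tr(H) = -12 < 0, so H is negative definite and the point is a local maximum.

local maximum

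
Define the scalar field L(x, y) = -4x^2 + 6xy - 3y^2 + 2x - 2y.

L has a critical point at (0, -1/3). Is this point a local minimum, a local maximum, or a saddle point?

The Hessian of L is constant: H = [[-8, 6], [6, -6]].
det(H) = (-8)·(-6) − 6² = 12.
det(H) > 0 and tr(H) = -14 < 0, so H is negative definite and the point is a local maximum.

local maximum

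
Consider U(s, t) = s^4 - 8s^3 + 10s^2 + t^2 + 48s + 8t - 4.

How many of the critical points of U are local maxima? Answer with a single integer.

U separates as a function of s plus a function of t, so ∇U=0 decouples.
∂U/∂s = 4(s - 4)(s - 3)(s + 1) = 0 at s ∈ {-1, 3, 4}; ∂U/∂t = 2(t + 4) = 0 at t ∈ {-4}.
The Hessian is diagonal: diag(U_ss, U_tt). Second derivatives: U_ss(-1)=80, U_ss(3)=-16, U_ss(4)=20; U_tt(-4)=2.
Local maxima occur where both diagonal entries negative: none. Count: 0.

0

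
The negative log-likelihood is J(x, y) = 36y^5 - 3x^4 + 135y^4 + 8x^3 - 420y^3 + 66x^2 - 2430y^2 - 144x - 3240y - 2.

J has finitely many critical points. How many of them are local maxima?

J separates as a function of x plus a function of y, so ∇J=0 decouples.
∂J/∂x = -12(x - 4)(x - 1)(x + 3) = 0 at x ∈ {-3, 1, 4}; ∂J/∂y = 180(y - 3)(y + 1)(y + 2)(y + 3) = 0 at y ∈ {-3, -2, -1, 3}.
The Hessian is diagonal: diag(J_xx, J_yy). Second derivatives: J_xx(-3)=-336, J_xx(1)=144, J_xx(4)=-252; J_yy(-3)=-2160, J_yy(-2)=900, J_yy(-1)=-1440, J_yy(3)=21600.
Local maxima occur where both diagonal entries negative: (-3, -3), (-3, -1), (4, -3), (4, -1). Count: 4.

4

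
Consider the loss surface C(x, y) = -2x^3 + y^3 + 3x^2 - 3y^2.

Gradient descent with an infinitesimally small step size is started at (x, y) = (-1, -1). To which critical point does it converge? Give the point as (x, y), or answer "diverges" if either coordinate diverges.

diverges

C is separable, so gradient descent decouples: x follows -∂C/∂x, y follows -∂C/∂y.
∂C/∂x = -6x(x - 1); at x=-1 this is -12, so x increases.
∂C/∂y = 3y(y - 2); at y=-1 this is 9, so y decreases.
The y-coordinate has no critical point in that direction and runs off to infinity.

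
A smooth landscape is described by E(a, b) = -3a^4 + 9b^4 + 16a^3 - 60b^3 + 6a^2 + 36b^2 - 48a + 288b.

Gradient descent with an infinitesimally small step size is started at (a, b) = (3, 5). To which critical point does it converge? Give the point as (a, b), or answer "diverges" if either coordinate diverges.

E is separable, so gradient descent decouples: a follows -∂E/∂a, b follows -∂E/∂b.
∂E/∂a = -12(a - 4)(a - 1)(a + 1); at a=3 this is 96, so a decreases.
∂E/∂b = 36(b - 4)(b - 2)(b + 1); at b=5 this is 648, so b decreases.
a converges to its nearest critical value 1 (a local min of the a-part); b converges to 4. The iterate converges to (1, 4).

(1, 4)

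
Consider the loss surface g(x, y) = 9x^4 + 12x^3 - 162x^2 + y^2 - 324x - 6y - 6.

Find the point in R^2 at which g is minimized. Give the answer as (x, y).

(3, 3)

g(x,y) separates as P(x) + Q(y) − 6, so its minimum is min P + min Q − 6.
P'(x) = 36(x - 3)(x + 1)(x + 3) vanishes at x ∈ {-3, -1, 3}; Q'(y) = 2y - 6 vanishes at y ∈ {3}.
Local minima of P (where P''>0): P(-3)=-81, P(3)=-1377. Local minima of Q: Q(3)=-9.
So the global minimum of g is P(3) + Q(3) − 6 = -1377 − 9 − 6 = -1392, attained at (3, 3).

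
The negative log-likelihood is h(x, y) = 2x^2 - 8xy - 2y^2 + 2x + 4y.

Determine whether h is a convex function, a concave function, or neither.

neither

h is quadratic, so its Hessian is the constant matrix H = [[4, -8], [-8, -4]].
det(H) = -80, tr(H) = 0.
det(H) < 0, so H is indefinite: neither convex nor concave.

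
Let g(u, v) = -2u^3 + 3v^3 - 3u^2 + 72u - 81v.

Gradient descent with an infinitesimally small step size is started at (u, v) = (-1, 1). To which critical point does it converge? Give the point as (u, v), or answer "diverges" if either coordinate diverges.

g is separable, so gradient descent decouples: u follows -∂g/∂u, v follows -∂g/∂v.
∂g/∂u = -6(u - 3)(u + 4); at u=-1 this is 72, so u decreases.
∂g/∂v = 9(v - 3)(v + 3); at v=1 this is -72, so v increases.
u converges to its nearest critical value -4 (a local min of the u-part); v converges to 3. The iterate converges to (-4, 3).

(-4, 3)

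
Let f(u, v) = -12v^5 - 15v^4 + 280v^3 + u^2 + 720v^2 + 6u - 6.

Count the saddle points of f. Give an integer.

f separates as a function of u plus a function of v, so ∇f=0 decouples.
∂f/∂u = 2(u + 3) = 0 at u ∈ {-3}; ∂f/∂v = -60v(v - 4)(v + 2)(v + 3) = 0 at v ∈ {-3, -2, 0, 4}.
The Hessian is diagonal: diag(f_uu, f_vv). Second derivatives: f_uu(-3)=2; f_vv(-3)=1260, f_vv(-2)=-720, f_vv(0)=1440, f_vv(4)=-10080.
Saddle points occur where the two diagonal entries have opposite signs: (-3, -2), (-3, 4). Count: 2.

2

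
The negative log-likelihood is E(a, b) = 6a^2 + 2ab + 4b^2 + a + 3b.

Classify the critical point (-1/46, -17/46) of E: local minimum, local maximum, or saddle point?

local minimum

The Hessian of E is constant: H = [[12, 2], [2, 8]].
det(H) = 12·8 − 2² = 92.
det(H) > 0 and tr(H) = 20 > 0, so H is positive definite and the point is a local minimum.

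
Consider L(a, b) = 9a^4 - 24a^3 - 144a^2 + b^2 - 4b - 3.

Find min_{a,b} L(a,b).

-1543

L(a,b) separates as P(a) + Q(b) − 3, so its minimum is min P + min Q − 3.
P'(a) = 36a(a - 4)(a + 2) vanishes at a ∈ {-2, 0, 4}; Q'(b) = 2b - 4 vanishes at b ∈ {2}.
Local minima of P (where P''>0): P(-2)=-240, P(4)=-1536. Local minima of Q: Q(2)=-4.
So the global minimum of L is P(4) + Q(2) − 3 = -1536 − 4 − 3 = -1543, attained at (4, 2).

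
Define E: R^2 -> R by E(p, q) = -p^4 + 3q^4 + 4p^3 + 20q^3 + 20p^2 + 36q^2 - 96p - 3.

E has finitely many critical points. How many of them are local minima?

E separates as a function of p plus a function of q, so ∇E=0 decouples.
∂E/∂p = -4(p - 4)(p - 2)(p + 3) = 0 at p ∈ {-3, 2, 4}; ∂E/∂q = 12q(q + 2)(q + 3) = 0 at q ∈ {-3, -2, 0}.
The Hessian is diagonal: diag(E_pp, E_qq). Second derivatives: E_pp(-3)=-140, E_pp(2)=40, E_pp(4)=-56; E_qq(-3)=36, E_qq(-2)=-24, E_qq(0)=72.
Local minima occur where both diagonal entries positive: (2, -3), (2, 0). Count: 2.

2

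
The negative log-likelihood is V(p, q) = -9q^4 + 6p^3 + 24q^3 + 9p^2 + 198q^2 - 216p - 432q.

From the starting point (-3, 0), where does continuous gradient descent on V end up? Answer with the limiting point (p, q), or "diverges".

V is separable, so gradient descent decouples: p follows -∂V/∂p, q follows -∂V/∂q.
∂V/∂p = 18(p - 3)(p + 4); at p=-3 this is -108, so p increases.
∂V/∂q = -36(q - 4)(q - 1)(q + 3); at q=0 this is -432, so q increases.
p converges to its nearest critical value 3 (a local min of the p-part); q converges to 1. The iterate converges to (3, 1).

(3, 1)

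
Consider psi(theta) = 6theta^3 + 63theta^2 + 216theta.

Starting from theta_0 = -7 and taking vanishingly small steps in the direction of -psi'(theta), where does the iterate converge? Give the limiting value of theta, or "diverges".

psi'(theta) = 18(theta + 3)(theta + 4), so psi'(-7) = 216.
Gradient descent moves in the -psi' direction, i.e. theta is decreasing.
There is no critical point below theta=-7, and psi' keeps the same sign, so the iterate runs off to −∞.

diverges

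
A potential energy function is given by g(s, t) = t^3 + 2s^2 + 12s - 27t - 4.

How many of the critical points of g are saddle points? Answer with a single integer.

1

g separates as a function of s plus a function of t, so ∇g=0 decouples.
∂g/∂s = 4(s + 3) = 0 at s ∈ {-3}; ∂g/∂t = 3(t - 3)(t + 3) = 0 at t ∈ {-3, 3}.
The Hessian is diagonal: diag(g_ss, g_tt). Second derivatives: g_ss(-3)=4; g_tt(-3)=-18, g_tt(3)=18.
Saddle points occur where the two diagonal entries have opposite signs: (-3, -3). Count: 1.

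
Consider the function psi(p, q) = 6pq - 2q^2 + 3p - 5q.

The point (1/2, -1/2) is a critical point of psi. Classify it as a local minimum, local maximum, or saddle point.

saddle point

The Hessian of psi is constant: H = [[0, 6], [6, -4]].
det(H) = 0·(-4) − 6² = -36.
Since det(H) < 0, H is indefinite and the critical point is a saddle point.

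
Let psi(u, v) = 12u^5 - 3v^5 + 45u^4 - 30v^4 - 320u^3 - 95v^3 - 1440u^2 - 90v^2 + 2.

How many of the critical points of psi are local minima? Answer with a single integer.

4

psi separates as a function of u plus a function of v, so ∇psi=0 decouples.
∂psi/∂u = 60u(u - 4)(u + 3)(u + 4) = 0 at u ∈ {-4, -3, 0, 4}; ∂psi/∂v = -15v(v + 1)(v + 3)(v + 4) = 0 at v ∈ {-4, -3, -1, 0}.
The Hessian is diagonal: diag(psi_uu, psi_vv). Second derivatives: psi_uu(-4)=-1920, psi_uu(-3)=1260, psi_uu(0)=-2880, psi_uu(4)=13440; psi_vv(-4)=180, psi_vv(-3)=-90, psi_vv(-1)=90, psi_vv(0)=-180.
Local minima occur where both diagonal entries positive: (-3, -4), (-3, -1), (4, -4), (4, -1). Count: 4.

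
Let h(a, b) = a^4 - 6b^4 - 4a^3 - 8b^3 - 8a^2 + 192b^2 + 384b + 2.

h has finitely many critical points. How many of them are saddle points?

5

h separates as a function of a plus a function of b, so ∇h=0 decouples.
∂h/∂a = 4a(a - 4)(a + 1) = 0 at a ∈ {-1, 0, 4}; ∂h/∂b = -24(b - 4)(b + 1)(b + 4) = 0 at b ∈ {-4, -1, 4}.
The Hessian is diagonal: diag(h_aa, h_bb). Second derivatives: h_aa(-1)=20, h_aa(0)=-16, h_aa(4)=80; h_bb(-4)=-576, h_bb(-1)=360, h_bb(4)=-960.
Saddle points occur where the two diagonal entries have opposite signs: (-1, -4), (-1, 4), (0, -1), (4, -4), (4, 4). Count: 5.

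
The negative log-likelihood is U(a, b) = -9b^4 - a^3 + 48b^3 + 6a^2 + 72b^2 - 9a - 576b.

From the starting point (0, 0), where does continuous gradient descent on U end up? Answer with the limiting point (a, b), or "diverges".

U is separable, so gradient descent decouples: a follows -∂U/∂a, b follows -∂U/∂b.
∂U/∂a = -3(a - 3)(a - 1); at a=0 this is -9, so a increases.
∂U/∂b = -36(b - 4)(b - 2)(b + 2); at b=0 this is -576, so b increases.
a converges to its nearest critical value 1 (a local min of the a-part); b converges to 2. The iterate converges to (1, 2).

(1, 2)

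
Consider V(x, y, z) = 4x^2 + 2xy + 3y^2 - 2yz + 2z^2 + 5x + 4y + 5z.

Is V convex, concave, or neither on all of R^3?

V is quadratic, so its Hessian is the constant matrix H = [[8, 2, 0], [2, 6, -2], [0, -2, 4]].
Leading principal minors: 8, 44, 144.
All positive ⇒ H ≻ 0 ⇒ convex.

convex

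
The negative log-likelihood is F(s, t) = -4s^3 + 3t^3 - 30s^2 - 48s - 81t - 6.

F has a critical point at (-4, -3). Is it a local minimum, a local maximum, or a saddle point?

The mixed partial ∂²F/∂s∂t is 0, so the Hessian at any point is diag(F_ss, F_tt) = diag(-12(2s + 5), 18t).
At (-4, -3): H = diag(36, -54).
The eigenvalues have opposite signs, so H is indefinite: a saddle point.

saddle point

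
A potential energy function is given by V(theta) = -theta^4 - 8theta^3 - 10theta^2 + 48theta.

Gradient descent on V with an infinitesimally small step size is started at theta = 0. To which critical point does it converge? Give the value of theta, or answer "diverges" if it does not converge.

-3

V'(theta) = -4(theta - 1)(theta + 3)(theta + 4), so V'(0) = 48.
Gradient descent moves in the -V' direction, i.e. theta is decreasing.
The nearest critical point in that direction is theta = -3, where V'' = 16 > 0 (a local minimum). The iterate converges there.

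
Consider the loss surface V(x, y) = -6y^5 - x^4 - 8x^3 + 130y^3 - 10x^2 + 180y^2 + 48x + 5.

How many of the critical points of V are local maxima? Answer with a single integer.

4

V separates as a function of x plus a function of y, so ∇V=0 decouples.
∂V/∂x = -4(x - 1)(x + 3)(x + 4) = 0 at x ∈ {-4, -3, 1}; ∂V/∂y = -30y(y - 4)(y + 1)(y + 3) = 0 at y ∈ {-3, -1, 0, 4}.
The Hessian is diagonal: diag(V_xx, V_yy). Second derivatives: V_xx(-4)=-20, V_xx(-3)=16, V_xx(1)=-80; V_yy(-3)=1260, V_yy(-1)=-300, V_yy(0)=360, V_yy(4)=-4200.
Local maxima occur where both diagonal entries negative: (-4, -1), (-4, 4), (1, -1), (1, 4). Count: 4.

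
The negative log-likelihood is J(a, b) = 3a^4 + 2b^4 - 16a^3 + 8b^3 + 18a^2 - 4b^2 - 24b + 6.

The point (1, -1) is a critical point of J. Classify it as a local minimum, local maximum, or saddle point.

local maximum

The mixed partial ∂²J/∂a∂b is 0, so the Hessian at any point is diag(J_aa, J_bb) = diag(12(3a^2 - 8a + 3), 8(3b^2 + 6b - 1)).
At (1, -1): H = diag(-24, -32).
Both eigenvalues are negative, so H is negative definite: a local maximum.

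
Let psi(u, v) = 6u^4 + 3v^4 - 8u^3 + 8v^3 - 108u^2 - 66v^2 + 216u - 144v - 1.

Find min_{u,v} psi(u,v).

psi(u,v) separates as P(u) + Q(v) − 1, so its minimum is min P + min Q − 1.
P'(u) = 24(u - 3)(u - 1)(u + 3) vanishes at u ∈ {-3, 1, 3}; Q'(v) = 12(v - 3)(v + 1)(v + 4) vanishes at v ∈ {-4, -1, 3}.
Local minima of P (where P''>0): P(-3)=-918, P(3)=-54. Local minima of Q: Q(-4)=-224, Q(3)=-567.
So the global minimum of psi is P(-3) + Q(3) − 1 = -918 − 567 − 1 = -1486, attained at (-3, 3).

-1486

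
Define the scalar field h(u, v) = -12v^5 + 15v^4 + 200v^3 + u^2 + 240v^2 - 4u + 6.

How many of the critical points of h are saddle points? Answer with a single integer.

h separates as a function of u plus a function of v, so ∇h=0 decouples.
∂h/∂u = 2(u - 2) = 0 at u ∈ {2}; ∂h/∂v = -60v(v - 4)(v + 1)(v + 2) = 0 at v ∈ {-2, -1, 0, 4}.
The Hessian is diagonal: diag(h_uu, h_vv). Second derivatives: h_uu(2)=2; h_vv(-2)=720, h_vv(-1)=-300, h_vv(0)=480, h_vv(4)=-7200.
Saddle points occur where the two diagonal entries have opposite signs: (2, -1), (2, 4). Count: 2.

2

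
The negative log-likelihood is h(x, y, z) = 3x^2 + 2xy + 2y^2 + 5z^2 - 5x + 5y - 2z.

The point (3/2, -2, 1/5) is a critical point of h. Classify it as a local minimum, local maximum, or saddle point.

local minimum

The Hessian is constant: H = [[6, 2, 0], [2, 4, 0], [0, 0, 10]].
Leading principal minors: Δ₁ = 6, Δ₂ = 20, Δ₃ = 200.
All leading minors are positive, so H is positive definite: a local minimum.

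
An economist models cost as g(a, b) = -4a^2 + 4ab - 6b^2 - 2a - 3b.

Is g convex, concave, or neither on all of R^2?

g is quadratic, so its Hessian is the constant matrix H = [[-8, 4], [4, -12]].
det(H) = 80, tr(H) = -20.
det(H) > 0 and tr(H) < 0, so H is negative definite everywhere: concave.

concave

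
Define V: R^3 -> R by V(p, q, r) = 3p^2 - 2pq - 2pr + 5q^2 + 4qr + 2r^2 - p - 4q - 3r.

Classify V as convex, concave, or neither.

V is quadratic, so its Hessian is the constant matrix H = [[6, -2, -2], [-2, 10, 4], [-2, 4, 4]].
Leading principal minors: 6, 56, 120.
All positive ⇒ H ≻ 0 ⇒ convex.

convex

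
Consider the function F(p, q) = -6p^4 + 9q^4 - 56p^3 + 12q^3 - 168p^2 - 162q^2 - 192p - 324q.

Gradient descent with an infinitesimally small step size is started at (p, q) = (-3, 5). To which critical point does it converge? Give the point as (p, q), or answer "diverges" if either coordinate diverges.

(-2, 3)

F is separable, so gradient descent decouples: p follows -∂F/∂p, q follows -∂F/∂q.
∂F/∂p = -24(p + 1)(p + 2)(p + 4); at p=-3 this is -48, so p increases.
∂F/∂q = 36(q - 3)(q + 1)(q + 3); at q=5 this is 3456, so q decreases.
p converges to its nearest critical value -2 (a local min of the p-part); q converges to 3. The iterate converges to (-2, 3).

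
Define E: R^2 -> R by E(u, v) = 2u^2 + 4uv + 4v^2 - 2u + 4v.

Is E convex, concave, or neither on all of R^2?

E is quadratic, so its Hessian is the constant matrix H = [[4, 4], [4, 8]].
det(H) = 16, tr(H) = 12.
det(H) > 0 and tr(H) > 0, so H is positive definite everywhere: convex.

convex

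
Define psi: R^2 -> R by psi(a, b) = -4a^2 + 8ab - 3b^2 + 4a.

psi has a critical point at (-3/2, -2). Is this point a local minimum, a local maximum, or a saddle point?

The Hessian of psi is constant: H = [[-8, 8], [8, -6]].
det(H) = (-8)·(-6) − 8² = -16.
Since det(H) < 0, H is indefinite and the critical point is a saddle point.

saddle point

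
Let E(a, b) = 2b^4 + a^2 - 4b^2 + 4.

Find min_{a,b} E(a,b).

E(a,b) separates as P(a) + Q(b) + 4, so its minimum is min P + min Q + 4.
P'(a) = 2a vanishes at a ∈ {0}; Q'(b) = 8b(b - 1)(b + 1) vanishes at b ∈ {-1, 0, 1}.
Local minima of P (where P''>0): P(0)=0. Local minima of Q: Q(-1)=-2, Q(1)=-2.
So the global minimum of E is P(0) + Q(-1) + 4 = 0 − 2 + 4 = 2, attained at (0, -1).

2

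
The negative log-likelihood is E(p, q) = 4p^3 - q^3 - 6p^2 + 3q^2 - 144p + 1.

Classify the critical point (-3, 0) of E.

The mixed partial ∂²E/∂p∂q is 0, so the Hessian at any point is diag(E_pp, E_qq) = diag(12(2p - 1), 6(-q + 1)).
At (-3, 0): H = diag(-84, 6).
The eigenvalues have opposite signs, so H is indefinite: a saddle point.

saddle point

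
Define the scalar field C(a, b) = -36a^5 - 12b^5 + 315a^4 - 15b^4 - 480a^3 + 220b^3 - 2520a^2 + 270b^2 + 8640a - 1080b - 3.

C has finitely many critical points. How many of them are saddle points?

C separates as a function of a plus a function of b, so ∇C=0 decouples.
∂C/∂a = -180(a - 4)(a - 3)(a - 2)(a + 2) = 0 at a ∈ {-2, 2, 3, 4}; ∂C/∂b = -60(b - 3)(b - 1)(b + 2)(b + 3) = 0 at b ∈ {-3, -2, 1, 3}.
The Hessian is diagonal: diag(C_aa, C_bb). Second derivatives: C_aa(-2)=21600, C_aa(2)=-1440, C_aa(3)=900, C_aa(4)=-2160; C_bb(-3)=1440, C_bb(-2)=-900, C_bb(1)=1440, C_bb(3)=-3600.
Saddle points occur where the two diagonal entries have opposite signs: (-2, -2), (-2, 3), (2, -3), (2, 1), (3, -2), (3, 3), (4, -3), (4, 1). Count: 8.

8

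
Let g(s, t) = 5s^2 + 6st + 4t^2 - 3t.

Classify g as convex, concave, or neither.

g is quadratic, so its Hessian is the constant matrix H = [[10, 6], [6, 8]].
det(H) = 44, tr(H) = 18.
det(H) > 0 and tr(H) > 0, so H is positive definite everywhere: convex.

convex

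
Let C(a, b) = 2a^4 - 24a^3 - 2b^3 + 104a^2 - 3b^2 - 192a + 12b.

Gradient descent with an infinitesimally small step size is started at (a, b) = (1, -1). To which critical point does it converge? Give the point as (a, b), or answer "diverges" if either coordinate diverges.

(2, -2)

C is separable, so gradient descent decouples: a follows -∂C/∂a, b follows -∂C/∂b.
∂C/∂a = 8(a - 4)(a - 3)(a - 2); at a=1 this is -48, so a increases.
∂C/∂b = -6(b - 1)(b + 2); at b=-1 this is 12, so b decreases.
a converges to its nearest critical value 2 (a local min of the a-part); b converges to -2. The iterate converges to (2, -2).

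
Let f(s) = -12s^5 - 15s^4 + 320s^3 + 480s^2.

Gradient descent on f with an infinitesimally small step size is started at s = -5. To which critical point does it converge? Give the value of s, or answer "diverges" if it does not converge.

f'(s) = -60s(s - 4)(s + 1)(s + 4), so f'(-5) = -10800.
Gradient descent moves in the -f' direction, i.e. s is increasing.
The nearest critical point in that direction is s = -4, where f'' = 5760 > 0 (a local minimum). The iterate converges there.

-4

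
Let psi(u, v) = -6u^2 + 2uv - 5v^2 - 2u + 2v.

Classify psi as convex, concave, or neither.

psi is quadratic, so its Hessian is the constant matrix H = [[-12, 2], [2, -10]].
det(H) = 116, tr(H) = -22.
det(H) > 0 and tr(H) < 0, so H is negative definite everywhere: concave.

concave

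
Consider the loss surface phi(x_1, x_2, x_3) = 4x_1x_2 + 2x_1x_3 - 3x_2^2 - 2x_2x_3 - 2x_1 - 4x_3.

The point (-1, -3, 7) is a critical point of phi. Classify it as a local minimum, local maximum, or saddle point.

saddle point

The Hessian is constant: H = [[0, 4, 2], [4, -6, -2], [2, -2, 0]].
Leading principal minors: Δ₁ = 0, Δ₂ = -16, Δ₃ = -8.
The minors fit neither the all-positive nor the alternating-sign pattern, so H is indefinite: a saddle point.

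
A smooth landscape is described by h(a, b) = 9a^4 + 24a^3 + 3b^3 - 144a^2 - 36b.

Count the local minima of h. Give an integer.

2

h separates as a function of a plus a function of b, so ∇h=0 decouples.
∂h/∂a = 36a(a - 2)(a + 4) = 0 at a ∈ {-4, 0, 2}; ∂h/∂b = 9(b - 2)(b + 2) = 0 at b ∈ {-2, 2}.
The Hessian is diagonal: diag(h_aa, h_bb). Second derivatives: h_aa(-4)=864, h_aa(0)=-288, h_aa(2)=432; h_bb(-2)=-36, h_bb(2)=36.
Local minima occur where both diagonal entries positive: (-4, 2), (2, 2). Count: 2.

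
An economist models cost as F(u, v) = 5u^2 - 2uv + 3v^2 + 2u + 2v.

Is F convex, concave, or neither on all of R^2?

F is quadratic, so its Hessian is the constant matrix H = [[10, -2], [-2, 6]].
det(H) = 56, tr(H) = 16.
det(H) > 0 and tr(H) > 0, so H is positive definite everywhere: convex.

convex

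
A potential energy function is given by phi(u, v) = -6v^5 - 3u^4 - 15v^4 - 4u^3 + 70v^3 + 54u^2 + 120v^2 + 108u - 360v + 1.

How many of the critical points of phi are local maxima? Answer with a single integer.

phi separates as a function of u plus a function of v, so ∇phi=0 decouples.
∂phi/∂u = -12(u - 3)(u + 1)(u + 3) = 0 at u ∈ {-3, -1, 3}; ∂phi/∂v = -30(v - 2)(v - 1)(v + 2)(v + 3) = 0 at v ∈ {-3, -2, 1, 2}.
The Hessian is diagonal: diag(phi_uu, phi_vv). Second derivatives: phi_uu(-3)=-144, phi_uu(-1)=96, phi_uu(3)=-288; phi_vv(-3)=600, phi_vv(-2)=-360, phi_vv(1)=360, phi_vv(2)=-600.
Local maxima occur where both diagonal entries negative: (-3, -2), (-3, 2), (3, -2), (3, 2). Count: 4.

4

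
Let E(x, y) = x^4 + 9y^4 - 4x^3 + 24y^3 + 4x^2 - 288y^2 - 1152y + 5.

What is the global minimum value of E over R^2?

E(x,y) separates as P(x) + Q(y) + 5, so its minimum is min P + min Q + 5.
P'(x) = 4x(x - 2)(x - 1) vanishes at x ∈ {0, 1, 2}; Q'(y) = 36(y - 4)(y + 2)(y + 4) vanishes at y ∈ {-4, -2, 4}.
Local minima of P (where P''>0): P(0)=0, P(2)=0. Local minima of Q: Q(-4)=768, Q(4)=-5376.
So the global minimum of E is P(0) + Q(4) + 5 = 0 − 5376 + 5 = -5371, attained at (0, 4).

-5371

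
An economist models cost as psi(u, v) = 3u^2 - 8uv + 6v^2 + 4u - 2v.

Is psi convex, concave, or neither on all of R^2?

psi is quadratic, so its Hessian is the constant matrix H = [[6, -8], [-8, 12]].
det(H) = 8, tr(H) = 18.
det(H) > 0 and tr(H) > 0, so H is positive definite everywhere: convex.

convex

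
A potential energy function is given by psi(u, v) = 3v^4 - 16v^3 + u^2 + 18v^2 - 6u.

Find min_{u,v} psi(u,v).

-36

psi(u,v) separates as P(u) + Q(v), so its minimum is min P + min Q.
P'(u) = 2u - 6 vanishes at u ∈ {3}; Q'(v) = 12v(v - 3)(v - 1) vanishes at v ∈ {0, 1, 3}.
Local minima of P (where P''>0): P(3)=-9. Local minima of Q: Q(0)=0, Q(3)=-27.
So the global minimum of psi is P(3) + Q(3) = -9 − 27 = -36, attained at (3, 3).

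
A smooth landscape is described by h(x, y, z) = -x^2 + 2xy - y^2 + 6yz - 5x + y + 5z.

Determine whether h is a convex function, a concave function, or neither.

neither

h is quadratic, so its Hessian is the constant matrix H = [[-2, 2, 0], [2, -2, 6], [0, 6, 0]].
Leading principal minors: -2, 0, 72.
Neither pattern holds ⇒ H is indefinite ⇒ neither convex nor concave.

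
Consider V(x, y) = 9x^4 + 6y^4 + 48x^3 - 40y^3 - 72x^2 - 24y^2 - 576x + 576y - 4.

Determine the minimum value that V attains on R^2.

-1748

V(x,y) separates as P(x) + Q(y) − 4, so its minimum is min P + min Q − 4.
P'(x) = 36(x - 2)(x + 2)(x + 4) vanishes at x ∈ {-4, -2, 2}; Q'(y) = 24(y - 4)(y - 3)(y + 2) vanishes at y ∈ {-2, 3, 4}.
Local minima of P (where P''>0): P(-4)=384, P(2)=-912. Local minima of Q: Q(-2)=-832, Q(4)=896.
So the global minimum of V is P(2) + Q(-2) − 4 = -912 − 832 − 4 = -1748, attained at (2, -2).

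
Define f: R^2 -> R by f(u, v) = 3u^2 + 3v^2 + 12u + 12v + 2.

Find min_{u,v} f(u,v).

-22

f(u,v) separates as P(u) + Q(v) + 2, so its minimum is min P + min Q + 2.
P'(u) = 6u + 12 vanishes at u ∈ {-2}; Q'(v) = 6v + 12 vanishes at v ∈ {-2}.
Local minima of P (where P''>0): P(-2)=-12. Local minima of Q: Q(-2)=-12.
So the global minimum of f is P(-2) + Q(-2) + 2 = -12 − 12 + 2 = -22, attained at (-2, -2).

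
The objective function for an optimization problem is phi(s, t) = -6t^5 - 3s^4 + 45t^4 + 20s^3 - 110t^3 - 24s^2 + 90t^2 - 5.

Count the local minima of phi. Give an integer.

2

phi separates as a function of s plus a function of t, so ∇phi=0 decouples.
∂phi/∂s = -12s(s - 4)(s - 1) = 0 at s ∈ {0, 1, 4}; ∂phi/∂t = -30t(t - 3)(t - 2)(t - 1) = 0 at t ∈ {0, 1, 2, 3}.
The Hessian is diagonal: diag(phi_ss, phi_tt). Second derivatives: phi_ss(0)=-48, phi_ss(1)=36, phi_ss(4)=-144; phi_tt(0)=180, phi_tt(1)=-60, phi_tt(2)=60, phi_tt(3)=-180.
Local minima occur where both diagonal entries positive: (1, 0), (1, 2). Count: 2.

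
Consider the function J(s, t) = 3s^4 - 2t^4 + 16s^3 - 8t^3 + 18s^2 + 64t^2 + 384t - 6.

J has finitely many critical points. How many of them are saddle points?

J separates as a function of s plus a function of t, so ∇J=0 decouples.
∂J/∂s = 12s(s + 1)(s + 3) = 0 at s ∈ {-3, -1, 0}; ∂J/∂t = -8(t - 4)(t + 3)(t + 4) = 0 at t ∈ {-4, -3, 4}.
The Hessian is diagonal: diag(J_ss, J_tt). Second derivatives: J_ss(-3)=72, J_ss(-1)=-24, J_ss(0)=36; J_tt(-4)=-64, J_tt(-3)=56, J_tt(4)=-448.
Saddle points occur where the two diagonal entries have opposite signs: (-3, -4), (-3, 4), (-1, -3), (0, -4), (0, 4). Count: 5.

5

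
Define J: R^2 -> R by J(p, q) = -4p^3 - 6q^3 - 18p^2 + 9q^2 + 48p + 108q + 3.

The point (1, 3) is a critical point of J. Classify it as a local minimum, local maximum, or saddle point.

The mixed partial ∂²J/∂p∂q is 0, so the Hessian at any point is diag(J_pp, J_qq) = diag(-12(2p + 3), 18(-2q + 1)).
At (1, 3): H = diag(-60, -90).
Both eigenvalues are negative, so H is negative definite: a local maximum.

local maximum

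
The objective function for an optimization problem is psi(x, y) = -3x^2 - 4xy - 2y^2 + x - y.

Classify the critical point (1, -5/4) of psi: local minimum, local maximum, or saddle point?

The Hessian of psi is constant: H = [[-6, -4], [-4, -4]].
det(H) = (-6)·(-4) − (-4)² = 8.
det(H) > 0 and tr(H) = -10 < 0, so H is negative definite and the point is a local maximum.

local maximum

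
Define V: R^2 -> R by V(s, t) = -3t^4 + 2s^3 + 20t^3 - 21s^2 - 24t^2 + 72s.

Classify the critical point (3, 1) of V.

saddle point

The mixed partial ∂²V/∂s∂t is 0, so the Hessian at any point is diag(V_ss, V_tt) = diag(6(2s - 7), 12(-3t^2 + 10t - 4)).
At (3, 1): H = diag(-6, 36).
The eigenvalues have opposite signs, so H is indefinite: a saddle point.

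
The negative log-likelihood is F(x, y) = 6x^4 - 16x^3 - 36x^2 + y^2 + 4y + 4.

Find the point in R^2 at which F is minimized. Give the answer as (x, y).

(3, -2)

F(x,y) separates as P(x) + Q(y) + 4, so its minimum is min P + min Q + 4.
P'(x) = 24x(x - 3)(x + 1) vanishes at x ∈ {-1, 0, 3}; Q'(y) = 2y + 4 vanishes at y ∈ {-2}.
Local minima of P (where P''>0): P(-1)=-14, P(3)=-270. Local minima of Q: Q(-2)=-4.
So the global minimum of F is P(3) + Q(-2) + 4 = -270 − 4 + 4 = -270, attained at (3, -2).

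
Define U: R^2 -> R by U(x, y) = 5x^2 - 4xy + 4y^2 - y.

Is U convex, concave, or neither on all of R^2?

U is quadratic, so its Hessian is the constant matrix H = [[10, -4], [-4, 8]].
det(H) = 64, tr(H) = 18.
det(H) > 0 and tr(H) > 0, so H is positive definite everywhere: convex.

convex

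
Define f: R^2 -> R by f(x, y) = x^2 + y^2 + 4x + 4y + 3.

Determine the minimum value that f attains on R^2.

f(x,y) separates as P(x) + Q(y) + 3, so its minimum is min P + min Q + 3.
P'(x) = 2x + 4 vanishes at x ∈ {-2}; Q'(y) = 2y + 4 vanishes at y ∈ {-2}.
Local minima of P (where P''>0): P(-2)=-4. Local minima of Q: Q(-2)=-4.
So the global minimum of f is P(-2) + Q(-2) + 3 = -4 − 4 + 3 = -5, attained at (-2, -2).

-5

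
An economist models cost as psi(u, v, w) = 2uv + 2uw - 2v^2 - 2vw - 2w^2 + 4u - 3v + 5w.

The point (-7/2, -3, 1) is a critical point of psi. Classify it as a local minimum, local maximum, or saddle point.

saddle point

The Hessian is constant: H = [[0, 2, 2], [2, -4, -2], [2, -2, -4]].
Leading principal minors: Δ₁ = 0, Δ₂ = -4, Δ₃ = 16.
The minors fit neither the all-positive nor the alternating-sign pattern, so H is indefinite: a saddle point.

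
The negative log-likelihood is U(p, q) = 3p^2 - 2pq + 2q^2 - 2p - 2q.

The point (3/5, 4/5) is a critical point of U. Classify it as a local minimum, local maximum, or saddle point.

The Hessian of U is constant: H = [[6, -2], [-2, 4]].
det(H) = 6·4 − (-2)² = 20.
det(H) > 0 and tr(H) = 10 > 0, so H is positive definite and the point is a local minimum.

local minimum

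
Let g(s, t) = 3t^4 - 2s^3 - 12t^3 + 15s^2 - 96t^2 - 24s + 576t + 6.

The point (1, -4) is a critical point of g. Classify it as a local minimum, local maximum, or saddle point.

The mixed partial ∂²g/∂s∂t is 0, so the Hessian at any point is diag(g_ss, g_tt) = diag(6(-2s + 5), 12(3t^2 - 6t - 16)).
At (1, -4): H = diag(18, 672).
Both eigenvalues are positive, so H is positive definite: a local minimum.

local minimum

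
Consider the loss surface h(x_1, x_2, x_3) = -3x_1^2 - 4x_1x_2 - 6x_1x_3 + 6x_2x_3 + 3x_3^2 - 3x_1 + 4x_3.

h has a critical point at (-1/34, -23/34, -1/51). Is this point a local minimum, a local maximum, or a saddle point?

saddle point

The Hessian is constant: H = [[-6, -4, -6], [-4, 0, 6], [-6, 6, 6]].
Leading principal minors: Δ₁ = -6, Δ₂ = -16, Δ₃ = 408.
The minors fit neither the all-positive nor the alternating-sign pattern, so H is indefinite: a saddle point.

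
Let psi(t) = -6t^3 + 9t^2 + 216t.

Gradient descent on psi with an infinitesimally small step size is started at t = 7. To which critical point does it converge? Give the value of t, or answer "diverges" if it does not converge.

psi'(t) = -18(t - 4)(t + 3), so psi'(7) = -540.
Gradient descent moves in the -psi' direction, i.e. t is increasing.
There is no critical point above t=7, and psi' keeps the same sign, so the iterate runs off to +∞.

diverges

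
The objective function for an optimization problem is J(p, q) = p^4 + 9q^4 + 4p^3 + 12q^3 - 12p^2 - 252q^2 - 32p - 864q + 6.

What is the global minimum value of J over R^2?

-4474

J(p,q) separates as A(p) + B(q) + 6, so its minimum is min A + min B + 6.
A'(p) = 4(p - 2)(p + 1)(p + 4) vanishes at p ∈ {-4, -1, 2}; B'(q) = 36(q - 4)(q + 2)(q + 3) vanishes at q ∈ {-3, -2, 4}.
Local minima of A (where A''>0): A(-4)=-64, A(2)=-64. Local minima of B: B(-3)=729, B(4)=-4416.
So the global minimum of J is A(-4) + B(4) + 6 = -64 − 4416 + 6 = -4474, attained at (-4, 4).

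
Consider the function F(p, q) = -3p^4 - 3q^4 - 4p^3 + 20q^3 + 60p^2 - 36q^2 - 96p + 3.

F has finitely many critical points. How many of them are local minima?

F separates as a function of p plus a function of q, so ∇F=0 decouples.
∂F/∂p = -12(p - 2)(p - 1)(p + 4) = 0 at p ∈ {-4, 1, 2}; ∂F/∂q = -12q(q - 3)(q - 2) = 0 at q ∈ {0, 2, 3}.
The Hessian is diagonal: diag(F_pp, F_qq). Second derivatives: F_pp(-4)=-360, F_pp(1)=60, F_pp(2)=-72; F_qq(0)=-72, F_qq(2)=24, F_qq(3)=-36.
Local minima occur where both diagonal entries positive: (1, 2). Count: 1.

1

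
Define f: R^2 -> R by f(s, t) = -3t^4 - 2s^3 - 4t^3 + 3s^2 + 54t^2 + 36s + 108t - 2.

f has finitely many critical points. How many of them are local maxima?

f separates as a function of s plus a function of t, so ∇f=0 decouples.
∂f/∂s = -6(s - 3)(s + 2) = 0 at s ∈ {-2, 3}; ∂f/∂t = -12(t - 3)(t + 1)(t + 3) = 0 at t ∈ {-3, -1, 3}.
The Hessian is diagonal: diag(f_ss, f_tt). Second derivatives: f_ss(-2)=30, f_ss(3)=-30; f_tt(-3)=-144, f_tt(-1)=96, f_tt(3)=-288.
Local maxima occur where both diagonal entries negative: (3, -3), (3, 3). Count: 2.

2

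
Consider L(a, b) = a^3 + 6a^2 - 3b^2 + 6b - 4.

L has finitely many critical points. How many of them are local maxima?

1

L separates as a function of a plus a function of b, so ∇L=0 decouples.
∂L/∂a = 3a(a + 4) = 0 at a ∈ {-4, 0}; ∂L/∂b = -6(b - 1) = 0 at b ∈ {1}.
The Hessian is diagonal: diag(L_aa, L_bb). Second derivatives: L_aa(-4)=-12, L_aa(0)=12; L_bb(1)=-6.
Local maxima occur where both diagonal entries negative: (-4, 1). Count: 1.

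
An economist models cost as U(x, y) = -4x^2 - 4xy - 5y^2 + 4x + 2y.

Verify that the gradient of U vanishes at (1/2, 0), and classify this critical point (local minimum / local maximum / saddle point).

local maximum

∇U = (-8x - 4y + 4, -4x - 10y + 2); substituting (1/2, 0) gives ∇U = (0, 0), so (1/2, 0) is indeed a critical point.
The Hessian of U is constant: H = [[-8, -4], [-4, -10]].
det(H) = (-8)·(-10) − (-4)² = 64.
det(H) > 0 and tr(H) = -18 < 0, so H is negative definite and the point is a local maximum.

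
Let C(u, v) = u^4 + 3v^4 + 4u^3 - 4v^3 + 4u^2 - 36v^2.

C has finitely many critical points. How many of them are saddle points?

4

C separates as a function of u plus a function of v, so ∇C=0 decouples.
∂C/∂u = 4u(u + 1)(u + 2) = 0 at u ∈ {-2, -1, 0}; ∂C/∂v = 12v(v - 3)(v + 2) = 0 at v ∈ {-2, 0, 3}.
The Hessian is diagonal: diag(C_uu, C_vv). Second derivatives: C_uu(-2)=8, C_uu(-1)=-4, C_uu(0)=8; C_vv(-2)=120, C_vv(0)=-72, C_vv(3)=180.
Saddle points occur where the two diagonal entries have opposite signs: (-2, 0), (-1, -2), (-1, 3), (0, 0). Count: 4.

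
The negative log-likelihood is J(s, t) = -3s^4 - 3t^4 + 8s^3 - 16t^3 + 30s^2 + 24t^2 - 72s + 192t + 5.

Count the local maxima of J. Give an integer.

J separates as a function of s plus a function of t, so ∇J=0 decouples.
∂J/∂s = -12(s - 3)(s - 1)(s + 2) = 0 at s ∈ {-2, 1, 3}; ∂J/∂t = -12(t - 2)(t + 2)(t + 4) = 0 at t ∈ {-4, -2, 2}.
The Hessian is diagonal: diag(J_ss, J_tt). Second derivatives: J_ss(-2)=-180, J_ss(1)=72, J_ss(3)=-120; J_tt(-4)=-144, J_tt(-2)=96, J_tt(2)=-288.
Local maxima occur where both diagonal entries negative: (-2, -4), (-2, 2), (3, -4), (3, 2). Count: 4.

4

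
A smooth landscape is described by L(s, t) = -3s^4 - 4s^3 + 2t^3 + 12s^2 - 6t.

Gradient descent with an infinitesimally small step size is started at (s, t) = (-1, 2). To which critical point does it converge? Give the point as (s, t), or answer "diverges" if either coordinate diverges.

L is separable, so gradient descent decouples: s follows -∂L/∂s, t follows -∂L/∂t.
∂L/∂s = -12s(s - 1)(s + 2); at s=-1 this is -24, so s increases.
∂L/∂t = 6(t - 1)(t + 1); at t=2 this is 18, so t decreases.
s converges to its nearest critical value 0 (a local min of the s-part); t converges to 1. The iterate converges to (0, 1).

(0, 1)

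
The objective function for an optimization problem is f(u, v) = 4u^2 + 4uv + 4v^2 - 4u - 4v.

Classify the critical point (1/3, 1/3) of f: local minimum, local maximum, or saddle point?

The Hessian of f is constant: H = [[8, 4], [4, 8]].
det(H) = 8·8 − 4² = 48.
det(H) > 0 and tr(H) = 16 > 0, so H is positive definite and the point is a local minimum.

local minimum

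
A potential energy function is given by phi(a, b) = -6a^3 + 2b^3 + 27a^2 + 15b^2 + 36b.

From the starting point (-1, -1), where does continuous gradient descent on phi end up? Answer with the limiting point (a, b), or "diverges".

phi is separable, so gradient descent decouples: a follows -∂phi/∂a, b follows -∂phi/∂b.
∂phi/∂a = -18a(a - 3); at a=-1 this is -72, so a increases.
∂phi/∂b = 6(b + 2)(b + 3); at b=-1 this is 12, so b decreases.
a converges to its nearest critical value 0 (a local min of the a-part); b converges to -2. The iterate converges to (0, -2).

(0, -2)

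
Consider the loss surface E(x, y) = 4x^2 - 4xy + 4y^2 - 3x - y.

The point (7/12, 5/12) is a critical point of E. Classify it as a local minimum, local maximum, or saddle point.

The Hessian of E is constant: H = [[8, -4], [-4, 8]].
det(H) = 8·8 − (-4)² = 48.
det(H) > 0 and tr(H) = 16 > 0, so H is positive definite and the point is a local minimum.

local minimum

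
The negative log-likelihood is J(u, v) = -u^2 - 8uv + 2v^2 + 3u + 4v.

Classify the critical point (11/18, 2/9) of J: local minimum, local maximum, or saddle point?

saddle point

The Hessian of J is constant: H = [[-2, -8], [-8, 4]].
det(H) = (-2)·4 − (-8)² = -72.
Since det(H) < 0, H is indefinite and the critical point is a saddle point.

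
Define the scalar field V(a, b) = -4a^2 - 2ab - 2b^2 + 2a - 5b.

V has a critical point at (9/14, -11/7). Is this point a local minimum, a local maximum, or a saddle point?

local maximum

The Hessian of V is constant: H = [[-8, -2], [-2, -4]].
det(H) = (-8)·(-4) − (-2)² = 28.
det(H) > 0 and tr(H) = -12 < 0, so H is negative definite and the point is a local maximum.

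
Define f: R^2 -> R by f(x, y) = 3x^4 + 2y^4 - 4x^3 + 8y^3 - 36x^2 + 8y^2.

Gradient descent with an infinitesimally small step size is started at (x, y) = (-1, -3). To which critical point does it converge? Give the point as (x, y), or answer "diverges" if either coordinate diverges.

f is separable, so gradient descent decouples: x follows -∂f/∂x, y follows -∂f/∂y.
∂f/∂x = 12x(x - 3)(x + 2); at x=-1 this is 48, so x decreases.
∂f/∂y = 8y(y + 1)(y + 2); at y=-3 this is -48, so y increases.
x converges to its nearest critical value -2 (a local min of the x-part); y converges to -2. The iterate converges to (-2, -2).

(-2, -2)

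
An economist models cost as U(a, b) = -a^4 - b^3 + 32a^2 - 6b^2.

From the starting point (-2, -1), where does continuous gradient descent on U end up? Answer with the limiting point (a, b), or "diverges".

U is separable, so gradient descent decouples: a follows -∂U/∂a, b follows -∂U/∂b.
∂U/∂a = -4a(a - 4)(a + 4); at a=-2 this is -96, so a increases.
∂U/∂b = -3b(b + 4); at b=-1 this is 9, so b decreases.
a converges to its nearest critical value 0 (a local min of the a-part); b converges to -4. The iterate converges to (0, -4).

(0, -4)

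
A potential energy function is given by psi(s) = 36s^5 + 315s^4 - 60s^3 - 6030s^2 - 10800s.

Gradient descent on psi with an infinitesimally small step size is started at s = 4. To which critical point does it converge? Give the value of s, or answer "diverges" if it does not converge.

3

psi'(s) = 180(s - 3)(s + 1)(s + 4)(s + 5), so psi'(4) = 64800.
Gradient descent moves in the -psi' direction, i.e. s is decreasing.
The nearest critical point in that direction is s = 3, where psi'' = 40320 > 0 (a local minimum). The iterate converges there.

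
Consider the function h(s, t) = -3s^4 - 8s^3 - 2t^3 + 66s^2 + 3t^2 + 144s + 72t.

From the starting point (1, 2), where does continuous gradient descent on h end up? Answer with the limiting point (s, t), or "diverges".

h is separable, so gradient descent decouples: s follows -∂h/∂s, t follows -∂h/∂t.
∂h/∂s = -12(s - 3)(s + 1)(s + 4); at s=1 this is 240, so s decreases.
∂h/∂t = -6(t - 4)(t + 3); at t=2 this is 60, so t decreases.
s converges to its nearest critical value -1 (a local min of the s-part); t converges to -3. The iterate converges to (-1, -3).

(-1, -3)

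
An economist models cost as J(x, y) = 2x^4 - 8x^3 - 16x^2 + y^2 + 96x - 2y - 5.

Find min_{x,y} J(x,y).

-166

J(x,y) separates as P(x) + Q(y) − 5, so its minimum is min P + min Q − 5.
P'(x) = 8(x - 3)(x - 2)(x + 2) vanishes at x ∈ {-2, 2, 3}; Q'(y) = 2y - 2 vanishes at y ∈ {1}.
Local minima of P (where P''>0): P(-2)=-160, P(3)=90. Local minima of Q: Q(1)=-1.
So the global minimum of J is P(-2) + Q(1) − 5 = -160 − 1 − 5 = -166, attained at (-2, 1).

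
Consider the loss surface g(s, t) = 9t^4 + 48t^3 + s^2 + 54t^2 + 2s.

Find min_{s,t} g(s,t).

g(s,t) separates as P(s) + Q(t), so its minimum is min P + min Q.
P'(s) = 2s + 2 vanishes at s ∈ {-1}; Q'(t) = 36t(t + 1)(t + 3) vanishes at t ∈ {-3, -1, 0}.
Local minima of P (where P''>0): P(-1)=-1. Local minima of Q: Q(-3)=-81, Q(0)=0.
So the global minimum of g is P(-1) + Q(-3) = -1 − 81 = -82, attained at (-1, -3).

-82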